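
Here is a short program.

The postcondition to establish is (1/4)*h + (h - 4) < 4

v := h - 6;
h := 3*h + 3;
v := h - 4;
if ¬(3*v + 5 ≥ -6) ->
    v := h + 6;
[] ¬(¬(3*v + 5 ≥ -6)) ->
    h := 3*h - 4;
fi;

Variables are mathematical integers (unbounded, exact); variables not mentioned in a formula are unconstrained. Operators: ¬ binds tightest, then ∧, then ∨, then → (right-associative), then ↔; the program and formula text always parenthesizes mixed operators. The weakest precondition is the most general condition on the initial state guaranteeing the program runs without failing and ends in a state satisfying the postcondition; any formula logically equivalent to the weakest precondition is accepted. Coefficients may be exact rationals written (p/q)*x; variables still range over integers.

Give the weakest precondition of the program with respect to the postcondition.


Working backward. After the program, the postcondition (1/4)*h + (h - 4) < 4 must hold; in canonical form it is (5/4)*h < 8.
Then branch requires (5/4)*h < 8; else branch requires (15/4)*h < 13.
Before the if: ((¬(3*v ≥ -11)) → (5/4)*h < 8) ∧ (3*v ≥ -11 → (15/4)*h < 13)
Before v := h - 4: ((¬(3*h ≥ 1)) → (5/4)*h < 8) ∧ (3*h ≥ 1 → (15/4)*h < 13)
Before h := 3*h + 3: ((¬(9*h ≥ -8)) → (15/4)*h < 17/4) ∧ (9*h ≥ -8 → (45/4)*h < 7/4)
Before v := h - 6: ((¬(9*h ≥ -8)) → (15/4)*h < 17/4) ∧ (9*h ≥ -8 → (45/4)*h < 7/4)
Answer: WP = ((¬(9*h ≥ -8)) → (15/4)*h < 17/4) ∧ (9*h ≥ -8 → (45/4)*h < 7/4)


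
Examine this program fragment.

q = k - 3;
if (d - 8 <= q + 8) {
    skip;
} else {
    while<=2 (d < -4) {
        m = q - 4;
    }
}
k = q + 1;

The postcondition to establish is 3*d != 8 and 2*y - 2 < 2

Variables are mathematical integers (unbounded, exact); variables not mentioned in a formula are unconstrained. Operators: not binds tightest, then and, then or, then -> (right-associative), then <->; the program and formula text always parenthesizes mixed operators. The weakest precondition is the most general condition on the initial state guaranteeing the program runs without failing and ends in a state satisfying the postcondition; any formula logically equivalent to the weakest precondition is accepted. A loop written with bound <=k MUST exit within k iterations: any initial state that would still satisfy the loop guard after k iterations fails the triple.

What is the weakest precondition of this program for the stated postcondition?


Working backward. After the program, the postcondition 3*d != 8 and 2*y - 2 < 2 must hold; in canonical form it is 3*d != 8 and 2*y < 4.
Before k := q + 1: 3*d != 8 and 2*y < 4
Then branch requires 3*d != 8 and 2*y < 4; else branch requires (d < -4 -> ((d < -4 -> ((not (d < -4)) and 3*d != 8 and 2*y < 4)) and ((not (d < -4)) -> (3*d != 8 and 2*y < 4)))) and ((not (d < -4)) -> (3*d != 8 and 2*y < 4)).
Before the if: (d <= q + 16 -> (3*d != 8 and 2*y < 4)) and ((not (d <= q + 16)) -> ((d < -4 -> ((d < -4 -> ((not (d < -4)) and 3*d != 8 and 2*y < 4)) and ((not (d < -4)) -> (3*d != 8 and 2*y < 4)))) and ((not (d < -4)) -> (3*d != 8 and 2*y < 4))))
Before q := k - 3: (d <= k + 13 -> (3*d != 8 and 2*y < 4)) and ((not (d <= k + 13)) -> ((d < -4 -> ((d < -4 -> ((not (d < -4)) and 3*d != 8 and 2*y < 4)) and ((not (d < -4)) -> (3*d != 8 and 2*y < 4)))) and ((not (d < -4)) -> (3*d != 8 and 2*y < 4))))
Answer: WP = (d <= k + 13 -> (3*d != 8 and 2*y < 4)) and ((not (d <= k + 13)) -> ((d < -4 -> ((d < -4 -> ((not (d < -4)) and 3*d != 8 and 2*y < 4)) and ((not (d < -4)) -> (3*d != 8 and 2*y < 4)))) and ((not (d < -4)) -> (3*d != 8 and 2*y < 4))))


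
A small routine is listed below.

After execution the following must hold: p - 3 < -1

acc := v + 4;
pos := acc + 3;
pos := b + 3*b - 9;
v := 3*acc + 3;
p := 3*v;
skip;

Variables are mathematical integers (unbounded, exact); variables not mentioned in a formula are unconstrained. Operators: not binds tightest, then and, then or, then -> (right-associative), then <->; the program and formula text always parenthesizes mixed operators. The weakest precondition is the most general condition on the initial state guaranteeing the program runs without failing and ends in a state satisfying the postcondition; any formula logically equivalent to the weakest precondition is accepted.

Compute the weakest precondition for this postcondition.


Working backward. After the program, the postcondition p - 3 < -1 must hold; in canonical form it is p < 2.
Before skip: p < 2
Before p := 3*v: 3*v < 2
Before v := 3*acc + 3: 9*acc < -7
Before pos := b + 3*b - 9: 9*acc < -7
Before pos := acc + 3: 9*acc < -7
Before acc := v + 4: 9*v < -43
Answer: WP = 9*v < -43


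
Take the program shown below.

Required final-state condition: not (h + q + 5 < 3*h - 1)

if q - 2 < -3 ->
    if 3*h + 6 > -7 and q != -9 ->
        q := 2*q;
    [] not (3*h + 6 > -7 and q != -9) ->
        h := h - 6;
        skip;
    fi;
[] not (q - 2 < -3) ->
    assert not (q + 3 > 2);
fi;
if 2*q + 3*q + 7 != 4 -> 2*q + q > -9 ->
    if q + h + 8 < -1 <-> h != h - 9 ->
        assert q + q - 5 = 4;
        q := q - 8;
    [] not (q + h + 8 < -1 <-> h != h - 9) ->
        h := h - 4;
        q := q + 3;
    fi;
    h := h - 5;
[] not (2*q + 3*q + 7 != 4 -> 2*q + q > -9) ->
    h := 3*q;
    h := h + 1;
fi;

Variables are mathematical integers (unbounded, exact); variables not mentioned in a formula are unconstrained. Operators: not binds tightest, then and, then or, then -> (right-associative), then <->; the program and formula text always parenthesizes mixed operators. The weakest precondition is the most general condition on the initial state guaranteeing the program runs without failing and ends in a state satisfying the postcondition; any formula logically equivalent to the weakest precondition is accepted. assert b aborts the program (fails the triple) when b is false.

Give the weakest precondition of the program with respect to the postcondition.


Working backward. After the program, the postcondition not (h + q + 5 < 3*h - 1) must hold; in canonical form it is not (q < 2*h - 6).
Then branch requires (h + q < -9 -> (2*q = 9 and (not (q < 2*h - 8)))) and ((not (h + q < -9)) -> (not (q < 2*h - 27))); else branch requires not (5*q > 4).
Before the if: ((5*q != -3 -> 3*q > -9) -> ((h + q < -9 -> (2*q = 9 and (not (q < 2*h - 8)))) and ((not (h + q < -9)) -> (not (q < 2*h - 27))))) and ((not (5*q != -3 -> 3*q > -9)) -> (not (5*q > 4)))
Then branch requires ((3*h > -13 and q != -9) -> (((10*q != -3 -> 6*q > -9) -> ((h + 2*q < -9 -> (4*q = 9 and (not (2*q < 2*h - 8)))) and ((not (h + 2*q < -9)) -> (not (2*q < 2*h - 27))))) and ((not (10*q != -3 -> 6*q > -9)) -> (not (10*q > 4))))) and ((not (3*h > -13 and q != -9)) -> (((5*q != -3 -> 3*q > -9) -> ((h + q < -3 -> (2*q = 9 and (not (q < 2*h - 20)))) and ((not (h + q < -3)) -> (not (q < 2*h - 39))))) and ((not (5*q != -3 -> 3*q > -9)) -> (not (5*q > 4))))); else branch requires (not (q > -1)) and ((5*q != -3 -> 3*q > -9) -> ((h + q < -9 -> (2*q = 9 and (not (q < 2*h - 8)))) and ((not (h + q < -9)) -> (not (q < 2*h - 27))))) and ((not (5*q != -3 -> 3*q > -9)) -> (not (5*q > 4))).
Before the if: (q < -1 -> (((3*h > -13 and q != -9) -> (((10*q != -3 -> 6*q > -9) -> ((h + 2*q < -9 -> (4*q = 9 and (not (2*q < 2*h - 8)))) and ((not (h + 2*q < -9)) -> (not (2*q < 2*h - 27))))) and ((not (10*q != -3 -> 6*q > -9)) -> (not (10*q > 4))))) and ((not (3*h > -13 and q != -9)) -> (((5*q != -3 -> 3*q > -9) -> ((h + q < -3 -> (2*q = 9 and (not (q < 2*h - 20)))) and ((not (h + q < -3)) -> (not (q < 2*h - 39))))) and ((not (5*q != -3 -> 3*q > -9)) -> (not (5*q > 4))))))) and ((not (q < -1)) -> ((not (q > -1)) and ((5*q != -3 -> 3*q > -9) -> ((h + q < -9 -> (2*q = 9 and (not (q < 2*h - 8)))) and ((not (h + q < -9)) -> (not (q < 2*h - 27))))) and ((not (5*q != -3 -> 3*q > -9)) -> (not (5*q > 4)))))
Answer: WP = (q < -1 -> (((3*h > -13 and q != -9) -> (((10*q != -3 -> 6*q > -9) -> ((h + 2*q < -9 -> (4*q = 9 and (not (2*q < 2*h - 8)))) and ((not (h + 2*q < -9)) -> (not (2*q < 2*h - 27))))) and ((not (10*q != -3 -> 6*q > -9)) -> (not (10*q > 4))))) and ((not (3*h > -13 and q != -9)) -> (((5*q != -3 -> 3*q > -9) -> ((h + q < -3 -> (2*q = 9 and (not (q < 2*h - 20)))) and ((not (h + q < -3)) -> (not (q < 2*h - 39))))) and ((not (5*q != -3 -> 3*q > -9)) -> (not (5*q > 4))))))) and ((not (q < -1)) -> ((not (q > -1)) and ((5*q != -3 -> 3*q > -9) -> ((h + q < -9 -> (2*q = 9 and (not (q < 2*h - 8)))) and ((not (h + q < -9)) -> (not (q < 2*h - 27))))) and ((not (5*q != -3 -> 3*q > -9)) -> (not (5*q > 4)))))


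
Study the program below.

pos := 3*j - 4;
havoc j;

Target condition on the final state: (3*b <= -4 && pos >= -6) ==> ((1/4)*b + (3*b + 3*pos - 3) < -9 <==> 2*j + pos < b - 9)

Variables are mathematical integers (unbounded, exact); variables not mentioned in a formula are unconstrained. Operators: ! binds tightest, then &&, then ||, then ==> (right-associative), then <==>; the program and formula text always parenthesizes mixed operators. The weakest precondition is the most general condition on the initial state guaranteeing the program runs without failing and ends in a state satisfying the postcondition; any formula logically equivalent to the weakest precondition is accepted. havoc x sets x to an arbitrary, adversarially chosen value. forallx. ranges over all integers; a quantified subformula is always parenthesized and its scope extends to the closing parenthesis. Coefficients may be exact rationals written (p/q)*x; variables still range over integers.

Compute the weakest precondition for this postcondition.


Working backward. After the program, the postcondition (3*b <= -4 && pos >= -6) ==> ((1/4)*b + (3*b + 3*pos - 3) < -9 <==> 2*j + pos < b - 9) must hold; in canonical form it is (3*b <= -4 && pos >= -6) ==> ((13/4)*b + 3*pos < -6 <==> 2*j + pos < b - 9).
Before havoc j: forall j_1. ((3*b <= -4 && pos >= -6) ==> ((13/4)*b + 3*pos < -6 <==> 2*j_1 + pos < b - 9))
Before pos := 3*j - 4: forall j_1. ((3*b <= -4 && 3*j >= -2) ==> ((13/4)*b + 9*j < 6 <==> 3*j + 2*j_1 < b - 5))
Answer: WP = forall j_1. ((3*b <= -4 && 3*j >= -2) ==> ((13/4)*b + 9*j < 6 <==> 3*j + 2*j_1 < b - 5))


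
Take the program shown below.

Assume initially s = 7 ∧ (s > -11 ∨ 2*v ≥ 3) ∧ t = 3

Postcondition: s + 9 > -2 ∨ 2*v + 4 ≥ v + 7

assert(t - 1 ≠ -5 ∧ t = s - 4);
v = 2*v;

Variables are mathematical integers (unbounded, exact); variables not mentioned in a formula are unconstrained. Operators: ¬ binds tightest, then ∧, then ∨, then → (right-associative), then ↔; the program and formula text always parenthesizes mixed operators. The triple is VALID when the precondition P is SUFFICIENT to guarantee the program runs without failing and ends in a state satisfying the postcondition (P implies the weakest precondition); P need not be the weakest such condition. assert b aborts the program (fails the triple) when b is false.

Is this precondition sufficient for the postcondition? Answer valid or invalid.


Working backward. After the program, the postcondition s + 9 > -2 ∨ 2*v + 4 ≥ v + 7 must hold; in canonical form it is s > -11 ∨ v ≥ 3.
Before v := 2*v: s > -11 ∨ 2*v ≥ 3
Before assert t - 1 ≠ -5 ∧ t = s - 4: t ≠ -4 ∧ t = s - 4 ∧ (s > -11 ∨ 2*v ≥ 3)
The weakest precondition is t ≠ -4 ∧ t = s - 4 ∧ (s > -11 ∨ 2*v ≥ 3).
Check whether s = 7 ∧ (s > -11 ∨ 2*v ≥ 3) ∧ t = 3 implies it.
Every state satisfying the precondition satisfies the weakest precondition: the implication holds.
Answer: valid


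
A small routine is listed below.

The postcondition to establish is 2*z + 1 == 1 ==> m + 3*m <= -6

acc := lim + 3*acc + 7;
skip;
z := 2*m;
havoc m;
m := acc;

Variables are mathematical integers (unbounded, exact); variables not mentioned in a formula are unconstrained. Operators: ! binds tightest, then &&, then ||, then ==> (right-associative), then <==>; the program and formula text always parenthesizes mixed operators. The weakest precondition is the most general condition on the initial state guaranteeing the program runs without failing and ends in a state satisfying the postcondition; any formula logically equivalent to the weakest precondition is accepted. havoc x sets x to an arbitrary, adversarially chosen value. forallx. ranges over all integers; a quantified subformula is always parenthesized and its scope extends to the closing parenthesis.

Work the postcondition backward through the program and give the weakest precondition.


Working backward. After the program, the postcondition 2*z + 1 == 1 ==> m + 3*m <= -6 must hold; in canonical form it is 2*z == 0 ==> 4*m <= -6.
Before m := acc: 2*z == 0 ==> 4*acc <= -6
Before havoc m: 2*z == 0 ==> 4*acc <= -6
Before z := 2*m: 4*m == 0 ==> 4*acc <= -6
Before skip: 4*m == 0 ==> 4*acc <= -6
Before acc := lim + 3*acc + 7: 4*m == 0 ==> 12*acc + 4*lim <= -34
Answer: WP = 4*m == 0 ==> 12*acc + 4*lim <= -34


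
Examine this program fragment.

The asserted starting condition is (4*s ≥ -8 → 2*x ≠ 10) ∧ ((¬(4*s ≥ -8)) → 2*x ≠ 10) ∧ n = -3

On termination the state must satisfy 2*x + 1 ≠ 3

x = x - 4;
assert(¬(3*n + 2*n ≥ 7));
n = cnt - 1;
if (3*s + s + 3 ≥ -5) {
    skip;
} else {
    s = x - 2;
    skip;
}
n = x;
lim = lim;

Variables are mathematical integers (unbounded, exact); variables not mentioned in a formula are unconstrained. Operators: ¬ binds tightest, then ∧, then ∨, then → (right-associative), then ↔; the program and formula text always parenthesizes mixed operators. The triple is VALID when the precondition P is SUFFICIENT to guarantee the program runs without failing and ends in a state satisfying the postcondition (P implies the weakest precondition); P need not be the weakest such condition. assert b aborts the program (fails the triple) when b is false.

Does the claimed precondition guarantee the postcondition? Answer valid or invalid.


Working backward. After the program, the postcondition 2*x + 1 ≠ 3 must hold; in canonical form it is 2*x ≠ 2.
Before lim := lim: 2*x ≠ 2
Before n := x: 2*x ≠ 2
Then branch requires 2*x ≠ 2; else branch requires 2*x ≠ 2.
Before the if: (4*s ≥ -8 → 2*x ≠ 2) ∧ ((¬(4*s ≥ -8)) → 2*x ≠ 2)
Before n := cnt - 1: (4*s ≥ -8 → 2*x ≠ 2) ∧ ((¬(4*s ≥ -8)) → 2*x ≠ 2)
Before assert ¬(3*n + 2*n ≥ 7): (¬(5*n ≥ 7)) ∧ (4*s ≥ -8 → 2*x ≠ 2) ∧ ((¬(4*s ≥ -8)) → 2*x ≠ 2)
Before x := x - 4: (¬(5*n ≥ 7)) ∧ (4*s ≥ -8 → 2*x ≠ 10) ∧ ((¬(4*s ≥ -8)) → 2*x ≠ 10)
The weakest precondition is (¬(5*n ≥ 7)) ∧ (4*s ≥ -8 → 2*x ≠ 10) ∧ ((¬(4*s ≥ -8)) → 2*x ≠ 10).
Check whether (4*s ≥ -8 → 2*x ≠ 10) ∧ ((¬(4*s ≥ -8)) → 2*x ≠ 10) ∧ n = -3 implies it.
Every state satisfying the precondition satisfies the weakest precondition: the implication holds.
Answer: valid


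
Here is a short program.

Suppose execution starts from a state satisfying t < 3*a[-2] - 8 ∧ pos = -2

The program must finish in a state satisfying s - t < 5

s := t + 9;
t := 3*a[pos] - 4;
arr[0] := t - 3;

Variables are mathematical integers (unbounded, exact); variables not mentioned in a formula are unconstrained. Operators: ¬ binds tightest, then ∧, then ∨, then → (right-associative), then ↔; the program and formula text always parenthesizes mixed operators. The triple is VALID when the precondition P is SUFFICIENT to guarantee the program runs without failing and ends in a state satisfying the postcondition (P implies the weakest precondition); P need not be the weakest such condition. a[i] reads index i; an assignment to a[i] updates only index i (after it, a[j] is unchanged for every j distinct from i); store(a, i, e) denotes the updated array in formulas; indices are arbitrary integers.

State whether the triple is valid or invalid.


Working backward. After the program, the postcondition s - t < 5 must hold; in canonical form it is s < t + 5.
Before arr[0] := t - 3: s < t + 5
Before t := 3*a[pos] - 4: s < 3*a[pos] + 1
Before s := t + 9: t < 3*a[pos] - 8
The weakest precondition is t < 3*a[pos] - 8.
Check whether t < 3*a[-2] - 8 ∧ pos = -2 implies it.
Every state satisfying the precondition satisfies the weakest precondition: the implication holds.
Answer: valid


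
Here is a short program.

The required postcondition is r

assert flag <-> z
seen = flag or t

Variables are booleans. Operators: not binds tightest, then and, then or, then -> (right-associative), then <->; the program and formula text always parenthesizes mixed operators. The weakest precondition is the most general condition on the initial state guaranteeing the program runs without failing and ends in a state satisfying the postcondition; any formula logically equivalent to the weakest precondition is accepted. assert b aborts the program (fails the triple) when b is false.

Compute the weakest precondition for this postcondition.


Working backward. After the program, r must hold.
Before seen := flag or t: r
Before assert flag <-> z: (flag <-> z) and r
Answer: WP = (flag <-> z) and r


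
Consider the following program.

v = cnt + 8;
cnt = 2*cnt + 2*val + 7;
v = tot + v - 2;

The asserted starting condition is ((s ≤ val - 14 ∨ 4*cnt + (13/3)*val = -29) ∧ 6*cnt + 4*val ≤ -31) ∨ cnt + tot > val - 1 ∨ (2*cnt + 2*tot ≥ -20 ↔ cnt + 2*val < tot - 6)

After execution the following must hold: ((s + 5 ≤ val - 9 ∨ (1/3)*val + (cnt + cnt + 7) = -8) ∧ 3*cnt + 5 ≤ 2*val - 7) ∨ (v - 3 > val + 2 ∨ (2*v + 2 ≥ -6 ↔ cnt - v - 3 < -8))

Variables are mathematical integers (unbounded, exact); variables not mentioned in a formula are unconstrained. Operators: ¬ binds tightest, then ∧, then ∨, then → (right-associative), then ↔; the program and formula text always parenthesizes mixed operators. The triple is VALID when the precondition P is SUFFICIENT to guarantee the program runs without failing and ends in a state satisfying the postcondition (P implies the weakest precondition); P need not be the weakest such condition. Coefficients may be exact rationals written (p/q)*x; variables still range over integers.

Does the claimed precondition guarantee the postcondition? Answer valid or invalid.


Working backward. After the program, the postcondition ((s + 5 ≤ val - 9 ∨ (1/3)*val + (cnt + cnt + 7) = -8) ∧ 3*cnt + 5 ≤ 2*val - 7) ∨ (v - 3 > val + 2 ∨ (2*v + 2 ≥ -6 ↔ cnt - v - 3 < -8)) must hold; in canonical form it is ((s ≤ val - 14 ∨ 2*cnt + (1/3)*val = -15) ∧ 3*cnt ≤ 2*val - 12) ∨ v > val + 5 ∨ (2*v ≥ -8 ↔ cnt < v - 5).
Before v := tot + v - 2: ((s ≤ val - 14 ∨ 2*cnt + (1/3)*val = -15) ∧ 3*cnt ≤ 2*val - 12) ∨ tot + v > val + 7 ∨ (2*tot + 2*v ≥ -4 ↔ cnt < tot + v - 7)
Before cnt := 2*cnt + 2*val + 7: ((s ≤ val - 14 ∨ 4*cnt + (13/3)*val = -29) ∧ 6*cnt + 4*val ≤ -33) ∨ tot + v > val + 7 ∨ (2*tot + 2*v ≥ -4 ↔ 2*cnt + 2*val < tot + v - 14)
Before v := cnt + 8: ((s ≤ val - 14 ∨ 4*cnt + (13/3)*val = -29) ∧ 6*cnt + 4*val ≤ -33) ∨ cnt + tot > val - 1 ∨ (2*cnt + 2*tot ≥ -20 ↔ cnt + 2*val < tot - 6)
The weakest precondition is ((s ≤ val - 14 ∨ 4*cnt + (13/3)*val = -29) ∧ 6*cnt + 4*val ≤ -33) ∨ cnt + tot > val - 1 ∨ (2*cnt + 2*tot ≥ -20 ↔ cnt + 2*val < tot - 6).
Check whether ((s ≤ val - 14 ∨ 4*cnt + (13/3)*val = -29) ∧ 6*cnt + 4*val ≤ -31) ∨ cnt + tot > val - 1 ∨ (2*cnt + 2*tot ≥ -20 ↔ cnt + 2*val < tot - 6) implies it.
Countermodel: at the initial state cnt = 0, s = -22, tot = -10, val = -8, the precondition holds but the weakest precondition fails.
Answer: invalid


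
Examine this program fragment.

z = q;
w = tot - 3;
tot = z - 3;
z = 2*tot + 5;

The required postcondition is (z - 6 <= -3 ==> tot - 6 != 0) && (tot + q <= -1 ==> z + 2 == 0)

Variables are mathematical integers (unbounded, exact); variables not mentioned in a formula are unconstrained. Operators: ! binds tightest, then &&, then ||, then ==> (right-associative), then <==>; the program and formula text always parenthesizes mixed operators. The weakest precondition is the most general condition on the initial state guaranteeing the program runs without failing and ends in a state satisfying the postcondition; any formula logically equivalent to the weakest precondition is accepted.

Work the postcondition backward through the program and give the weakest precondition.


Working backward. After the program, the postcondition (z - 6 <= -3 ==> tot - 6 != 0) && (tot + q <= -1 ==> z + 2 == 0) must hold; in canonical form it is (z <= 3 ==> tot != 6) && (q + tot <= -1 ==> z == -2).
Before z := 2*tot + 5: (2*tot <= -2 ==> tot != 6) && (q + tot <= -1 ==> 2*tot == -7)
Before tot := z - 3: (2*z <= 4 ==> z != 9) && (q + z <= 2 ==> 2*z == -1)
Before w := tot - 3: (2*z <= 4 ==> z != 9) && (q + z <= 2 ==> 2*z == -1)
Before z := q: (2*q <= 4 ==> q != 9) && (2*q <= 2 ==> 2*q == -1)
Answer: WP = (2*q <= 4 ==> q != 9) && (2*q <= 2 ==> 2*q == -1)


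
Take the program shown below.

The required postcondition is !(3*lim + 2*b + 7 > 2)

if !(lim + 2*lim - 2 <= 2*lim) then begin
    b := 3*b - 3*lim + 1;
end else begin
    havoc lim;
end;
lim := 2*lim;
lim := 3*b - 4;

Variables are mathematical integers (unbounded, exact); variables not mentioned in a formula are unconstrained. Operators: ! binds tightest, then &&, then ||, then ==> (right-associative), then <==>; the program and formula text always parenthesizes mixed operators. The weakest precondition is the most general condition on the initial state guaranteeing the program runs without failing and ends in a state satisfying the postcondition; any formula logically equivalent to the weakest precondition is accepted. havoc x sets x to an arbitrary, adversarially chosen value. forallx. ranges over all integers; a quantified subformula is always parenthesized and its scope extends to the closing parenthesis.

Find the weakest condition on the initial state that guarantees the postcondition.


Working backward. After the program, the postcondition !(3*lim + 2*b + 7 > 2) must hold; in canonical form it is !(2*b + 3*lim > -5).
Before lim := 3*b - 4: !(11*b > 7)
Before lim := 2*lim: !(11*b > 7)
Then branch requires !(33*b > 33*lim - 4); else branch requires !(11*b > 7).
Before the if: ((!(lim <= 2)) ==> (!(33*b > 33*lim - 4))) && (lim <= 2 ==> (!(11*b > 7)))
Answer: WP = ((!(lim <= 2)) ==> (!(33*b > 33*lim - 4))) && (lim <= 2 ==> (!(11*b > 7)))


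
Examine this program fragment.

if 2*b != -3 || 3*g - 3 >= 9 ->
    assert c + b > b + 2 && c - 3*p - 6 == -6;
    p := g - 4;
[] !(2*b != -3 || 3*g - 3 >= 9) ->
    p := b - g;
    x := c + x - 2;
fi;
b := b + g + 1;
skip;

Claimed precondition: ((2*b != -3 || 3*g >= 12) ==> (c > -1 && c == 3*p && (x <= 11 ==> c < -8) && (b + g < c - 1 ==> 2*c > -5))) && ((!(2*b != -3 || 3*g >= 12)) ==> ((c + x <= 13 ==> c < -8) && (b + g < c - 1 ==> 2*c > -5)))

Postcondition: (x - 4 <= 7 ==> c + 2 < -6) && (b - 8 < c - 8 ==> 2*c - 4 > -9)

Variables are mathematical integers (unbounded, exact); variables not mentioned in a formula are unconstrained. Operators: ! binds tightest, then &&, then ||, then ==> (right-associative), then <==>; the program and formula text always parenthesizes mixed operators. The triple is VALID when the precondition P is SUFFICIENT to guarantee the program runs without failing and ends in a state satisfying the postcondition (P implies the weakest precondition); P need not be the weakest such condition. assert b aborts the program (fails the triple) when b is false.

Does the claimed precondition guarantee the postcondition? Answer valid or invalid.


Working backward. After the program, the postcondition (x - 4 <= 7 ==> c + 2 < -6) && (b - 8 < c - 8 ==> 2*c - 4 > -9) must hold; in canonical form it is (x <= 11 ==> c < -8) && (b < c ==> 2*c > -5).
Before skip: (x <= 11 ==> c < -8) && (b < c ==> 2*c > -5)
Before b := b + g + 1: (x <= 11 ==> c < -8) && (b + g < c - 1 ==> 2*c > -5)
Then branch requires c > 2 && c == 3*p && (x <= 11 ==> c < -8) && (b + g < c - 1 ==> 2*c > -5); else branch requires (c + x <= 13 ==> c < -8) && (b + g < c - 1 ==> 2*c > -5).
Before the if: ((2*b != -3 || 3*g >= 12) ==> (c > 2 && c == 3*p && (x <= 11 ==> c < -8) && (b + g < c - 1 ==> 2*c > -5))) && ((!(2*b != -3 || 3*g >= 12)) ==> ((c + x <= 13 ==> c < -8) && (b + g < c - 1 ==> 2*c > -5)))
The weakest precondition is ((2*b != -3 || 3*g >= 12) ==> (c > 2 && c == 3*p && (x <= 11 ==> c < -8) && (b + g < c - 1 ==> 2*c > -5))) && ((!(2*b != -3 || 3*g >= 12)) ==> ((c + x <= 13 ==> c < -8) && (b + g < c - 1 ==> 2*c > -5))).
Check whether ((2*b != -3 || 3*g >= 12) ==> (c > -1 && c == 3*p && (x <= 11 ==> c < -8) && (b + g < c - 1 ==> 2*c > -5))) && ((!(2*b != -3 || 3*g >= 12)) ==> ((c + x <= 13 ==> c < -8) && (b + g < c - 1 ==> 2*c > -5))) implies it.
Countermodel: at the initial state b = -2, c = 0, g = 0, p = 0, x = 12, the precondition holds but the weakest precondition fails.
Answer: invalid


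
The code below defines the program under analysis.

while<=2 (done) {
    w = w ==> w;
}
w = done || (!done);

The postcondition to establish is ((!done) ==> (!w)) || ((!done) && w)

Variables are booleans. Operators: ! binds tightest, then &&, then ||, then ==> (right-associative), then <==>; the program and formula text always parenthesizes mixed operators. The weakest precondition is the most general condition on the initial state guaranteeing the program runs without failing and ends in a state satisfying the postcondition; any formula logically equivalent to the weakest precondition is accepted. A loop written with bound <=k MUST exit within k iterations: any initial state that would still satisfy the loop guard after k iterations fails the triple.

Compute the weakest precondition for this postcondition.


Working backward. After the program, ((!done) ==> (!w)) || ((!done) && w) must hold.
Before w := done || (!done): true
Before the loop (bound <=2), unroll the exhaustion recursion (WP_0 = exit-now case; WP_j = one more guarded iteration, up to j = 2):
  WP_0: !done
  WP_1: done ==> (!done)
  WP_2: done ==> (done ==> (!done))
So before the loop: done ==> (done ==> (!done))
Answer: WP = done ==> (done ==> (!done))


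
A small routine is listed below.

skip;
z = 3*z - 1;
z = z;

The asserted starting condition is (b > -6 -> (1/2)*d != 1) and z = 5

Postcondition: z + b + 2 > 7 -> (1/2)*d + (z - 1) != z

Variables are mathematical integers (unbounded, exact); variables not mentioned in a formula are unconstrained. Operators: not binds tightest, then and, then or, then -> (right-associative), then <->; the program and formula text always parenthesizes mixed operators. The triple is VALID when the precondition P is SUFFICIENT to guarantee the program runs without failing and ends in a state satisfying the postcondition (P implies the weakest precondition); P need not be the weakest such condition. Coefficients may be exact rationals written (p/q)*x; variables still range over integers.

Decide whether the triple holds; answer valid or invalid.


Working backward. After the program, the postcondition z + b + 2 > 7 -> (1/2)*d + (z - 1) != z must hold; in canonical form it is b + z > 5 -> (1/2)*d != 1.
Before z := z: b + z > 5 -> (1/2)*d != 1
Before z := 3*z - 1: b + 3*z > 6 -> (1/2)*d != 1
Before skip: b + 3*z > 6 -> (1/2)*d != 1
The weakest precondition is b + 3*z > 6 -> (1/2)*d != 1.
Check whether (b > -6 -> (1/2)*d != 1) and z = 5 implies it.
Countermodel: at the initial state b = -8, d = 2, z = 5, the precondition holds but the weakest precondition fails.
Answer: invalid


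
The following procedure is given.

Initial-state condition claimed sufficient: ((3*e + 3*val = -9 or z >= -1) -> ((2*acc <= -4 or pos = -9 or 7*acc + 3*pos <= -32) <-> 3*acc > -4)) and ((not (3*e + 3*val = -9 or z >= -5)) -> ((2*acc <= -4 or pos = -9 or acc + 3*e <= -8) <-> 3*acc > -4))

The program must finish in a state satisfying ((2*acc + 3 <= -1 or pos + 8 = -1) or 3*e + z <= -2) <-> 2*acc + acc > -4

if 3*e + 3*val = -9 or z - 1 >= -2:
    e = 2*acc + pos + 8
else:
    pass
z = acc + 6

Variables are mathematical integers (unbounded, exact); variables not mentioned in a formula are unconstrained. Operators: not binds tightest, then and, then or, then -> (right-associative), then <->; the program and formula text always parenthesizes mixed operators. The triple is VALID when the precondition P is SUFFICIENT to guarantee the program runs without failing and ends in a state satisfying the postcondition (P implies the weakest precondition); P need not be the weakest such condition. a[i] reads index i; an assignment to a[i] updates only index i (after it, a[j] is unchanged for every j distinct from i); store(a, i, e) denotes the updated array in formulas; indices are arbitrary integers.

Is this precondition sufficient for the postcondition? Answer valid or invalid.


Working backward. After the program, the postcondition ((2*acc + 3 <= -1 or pos + 8 = -1) or 3*e + z <= -2) <-> 2*acc + acc > -4 must hold; in canonical form it is (2*acc <= -4 or pos = -9 or 3*e + z <= -2) <-> 3*acc > -4.
Before z := acc + 6: (2*acc <= -4 or pos = -9 or acc + 3*e <= -8) <-> 3*acc > -4
Then branch requires (2*acc <= -4 or pos = -9 or 7*acc + 3*pos <= -32) <-> 3*acc > -4; else branch requires (2*acc <= -4 or pos = -9 or acc + 3*e <= -8) <-> 3*acc > -4.
Before the if: ((3*e + 3*val = -9 or z >= -1) -> ((2*acc <= -4 or pos = -9 or 7*acc + 3*pos <= -32) <-> 3*acc > -4)) and ((not (3*e + 3*val = -9 or z >= -1)) -> ((2*acc <= -4 or pos = -9 or acc + 3*e <= -8) <-> 3*acc > -4))
The weakest precondition is ((3*e + 3*val = -9 or z >= -1) -> ((2*acc <= -4 or pos = -9 or 7*acc + 3*pos <= -32) <-> 3*acc > -4)) and ((not (3*e + 3*val = -9 or z >= -1)) -> ((2*acc <= -4 or pos = -9 or acc + 3*e <= -8) <-> 3*acc > -4)).
Check whether ((3*e + 3*val = -9 or z >= -1) -> ((2*acc <= -4 or pos = -9 or 7*acc + 3*pos <= -32) <-> 3*acc > -4)) and ((not (3*e + 3*val = -9 or z >= -5)) -> ((2*acc <= -4 or pos = -9 or acc + 3*e <= -8) <-> 3*acc > -4)) implies it.
Countermodel: at the initial state acc = 0, e = 0, pos = -8, val = -4, z = -2, the precondition holds but the weakest precondition fails.
Answer: invalid


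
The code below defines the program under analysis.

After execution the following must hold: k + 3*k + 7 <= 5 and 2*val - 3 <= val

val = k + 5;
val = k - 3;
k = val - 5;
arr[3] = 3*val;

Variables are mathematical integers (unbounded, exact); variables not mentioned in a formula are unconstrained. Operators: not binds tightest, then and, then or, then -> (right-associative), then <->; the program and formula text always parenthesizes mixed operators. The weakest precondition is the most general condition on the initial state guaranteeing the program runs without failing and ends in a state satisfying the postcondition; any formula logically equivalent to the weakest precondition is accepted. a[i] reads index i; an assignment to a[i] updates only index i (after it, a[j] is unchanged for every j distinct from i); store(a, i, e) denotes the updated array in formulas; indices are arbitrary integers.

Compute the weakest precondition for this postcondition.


Working backward. After the program, the postcondition k + 3*k + 7 <= 5 and 2*val - 3 <= val must hold; in canonical form it is 4*k <= -2 and val <= 3.
Before arr[3] := 3*val: 4*k <= -2 and val <= 3
Before k := val - 5: 4*val <= 18 and val <= 3
Before val := k - 3: 4*k <= 30 and k <= 6
Before val := k + 5: 4*k <= 30 and k <= 6
Answer: WP = 4*k <= 30 and k <= 6


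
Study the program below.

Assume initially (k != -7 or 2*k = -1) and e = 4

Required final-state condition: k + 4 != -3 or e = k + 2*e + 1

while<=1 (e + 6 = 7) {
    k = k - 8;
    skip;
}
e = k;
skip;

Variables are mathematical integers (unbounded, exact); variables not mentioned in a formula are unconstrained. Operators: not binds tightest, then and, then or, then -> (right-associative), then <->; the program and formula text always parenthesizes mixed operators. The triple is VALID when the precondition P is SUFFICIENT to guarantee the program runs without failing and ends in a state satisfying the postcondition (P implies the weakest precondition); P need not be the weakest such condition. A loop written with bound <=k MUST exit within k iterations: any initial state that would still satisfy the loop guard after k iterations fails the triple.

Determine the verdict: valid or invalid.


Working backward. After the program, the postcondition k + 4 != -3 or e = k + 2*e + 1 must hold; in canonical form it is k != -7 or e + k = -1.
Before skip: k != -7 or e + k = -1
Before e := k: k != -7 or 2*k = -1
Before the loop (bound <=1), unroll the exhaustion recursion (WP_0 = exit-now case; WP_j = one more guarded iteration, up to j = 1):
  WP_0: (not (e = 1)) and (k != -7 or 2*k = -1)
  WP_1: (e = 1 -> ((not (e = 1)) and (k != 1 or 2*k = 15))) and ((not (e = 1)) -> (k != -7 or 2*k = -1))
So before the loop: (e = 1 -> ((not (e = 1)) and (k != 1 or 2*k = 15))) and ((not (e = 1)) -> (k != -7 or 2*k = -1))
The weakest precondition is (e = 1 -> ((not (e = 1)) and (k != 1 or 2*k = 15))) and ((not (e = 1)) -> (k != -7 or 2*k = -1)).
Check whether (k != -7 or 2*k = -1) and e = 4 implies it.
Every state satisfying the precondition satisfies the weakest precondition: the implication holds.
Answer: valid


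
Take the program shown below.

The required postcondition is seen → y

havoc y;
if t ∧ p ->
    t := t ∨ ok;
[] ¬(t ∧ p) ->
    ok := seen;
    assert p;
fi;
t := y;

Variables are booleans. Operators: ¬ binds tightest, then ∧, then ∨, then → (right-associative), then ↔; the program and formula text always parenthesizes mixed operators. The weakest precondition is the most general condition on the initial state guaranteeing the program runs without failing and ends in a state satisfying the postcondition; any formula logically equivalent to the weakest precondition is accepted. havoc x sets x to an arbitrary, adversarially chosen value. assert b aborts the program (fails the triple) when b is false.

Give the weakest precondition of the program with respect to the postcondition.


Working backward. After the program, seen → y must hold.
Before t := y: seen → y
Then branch requires seen → y; else branch requires p ∧ (seen → y).
Before the if: ((t ∧ p) → (seen → y)) ∧ ((¬(t ∧ p)) → (p ∧ (seen → y)))
Before havoc y: ((¬(t ∧ p)) → p) ∧ ((t ∧ p) → (¬seen)) ∧ ((¬(t ∧ p)) → (p ∧ (¬seen)))
Answer: WP = ((¬(t ∧ p)) → p) ∧ ((t ∧ p) → (¬seen)) ∧ ((¬(t ∧ p)) → (p ∧ (¬seen)))


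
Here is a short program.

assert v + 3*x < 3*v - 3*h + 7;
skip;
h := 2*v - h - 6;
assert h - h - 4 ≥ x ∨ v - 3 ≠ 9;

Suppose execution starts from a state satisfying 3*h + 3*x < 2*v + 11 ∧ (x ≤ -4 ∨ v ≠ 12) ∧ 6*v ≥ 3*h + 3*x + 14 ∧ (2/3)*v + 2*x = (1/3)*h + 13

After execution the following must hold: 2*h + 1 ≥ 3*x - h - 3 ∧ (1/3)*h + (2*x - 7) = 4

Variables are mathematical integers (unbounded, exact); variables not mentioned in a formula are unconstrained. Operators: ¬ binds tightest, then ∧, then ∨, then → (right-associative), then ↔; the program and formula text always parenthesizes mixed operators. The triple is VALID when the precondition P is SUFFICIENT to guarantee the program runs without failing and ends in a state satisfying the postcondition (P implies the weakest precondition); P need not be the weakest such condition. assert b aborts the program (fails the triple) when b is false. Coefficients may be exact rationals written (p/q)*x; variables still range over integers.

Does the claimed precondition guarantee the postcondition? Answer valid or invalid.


Working backward. After the program, the postcondition 2*h + 1 ≥ 3*x - h - 3 ∧ (1/3)*h + (2*x - 7) = 4 must hold; in canonical form it is 3*h ≥ 3*x - 4 ∧ (1/3)*h + 2*x = 11.
Before assert h - h - 4 ≥ x ∨ v - 3 ≠ 9: (x ≤ -4 ∨ v ≠ 12) ∧ 3*h ≥ 3*x - 4 ∧ (1/3)*h + 2*x = 11
Before h := 2*v - h - 6: (x ≤ -4 ∨ v ≠ 12) ∧ 6*v ≥ 3*h + 3*x + 14 ∧ (2/3)*v + 2*x = (1/3)*h + 13
Before skip: (x ≤ -4 ∨ v ≠ 12) ∧ 6*v ≥ 3*h + 3*x + 14 ∧ (2/3)*v + 2*x = (1/3)*h + 13
Before assert v + 3*x < 3*v - 3*h + 7: 3*h + 3*x < 2*v + 7 ∧ (x ≤ -4 ∨ v ≠ 12) ∧ 6*v ≥ 3*h + 3*x + 14 ∧ (2/3)*v + 2*x = (1/3)*h + 13
The weakest precondition is 3*h + 3*x < 2*v + 7 ∧ (x ≤ -4 ∨ v ≠ 12) ∧ 6*v ≥ 3*h + 3*x + 14 ∧ (2/3)*v + 2*x = (1/3)*h + 13.
Check whether 3*h + 3*x < 2*v + 11 ∧ (x ≤ -4 ∨ v ≠ 12) ∧ 6*v ≥ 3*h + 3*x + 14 ∧ (2/3)*v + 2*x = (1/3)*h + 13 implies it.
Countermodel: at the initial state h = 5, v = 10, x = 4, the precondition holds but the weakest precondition fails.
Answer: invalid


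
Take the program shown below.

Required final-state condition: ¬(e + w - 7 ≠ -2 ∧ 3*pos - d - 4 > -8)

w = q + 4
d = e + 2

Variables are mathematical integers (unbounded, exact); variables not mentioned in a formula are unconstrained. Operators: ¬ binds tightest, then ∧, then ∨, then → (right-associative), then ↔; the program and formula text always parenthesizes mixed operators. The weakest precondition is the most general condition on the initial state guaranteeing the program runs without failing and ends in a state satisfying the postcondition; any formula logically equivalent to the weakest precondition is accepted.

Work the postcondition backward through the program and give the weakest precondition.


Working backward. After the program, the postcondition ¬(e + w - 7 ≠ -2 ∧ 3*pos - d - 4 > -8) must hold; in canonical form it is ¬(e + w ≠ 5 ∧ 3*pos > d - 4).
Before d := e + 2: ¬(e + w ≠ 5 ∧ 3*pos > e - 2)
Before w := q + 4: ¬(e + q ≠ 1 ∧ 3*pos > e - 2)
Answer: WP = ¬(e + q ≠ 1 ∧ 3*pos > e - 2)


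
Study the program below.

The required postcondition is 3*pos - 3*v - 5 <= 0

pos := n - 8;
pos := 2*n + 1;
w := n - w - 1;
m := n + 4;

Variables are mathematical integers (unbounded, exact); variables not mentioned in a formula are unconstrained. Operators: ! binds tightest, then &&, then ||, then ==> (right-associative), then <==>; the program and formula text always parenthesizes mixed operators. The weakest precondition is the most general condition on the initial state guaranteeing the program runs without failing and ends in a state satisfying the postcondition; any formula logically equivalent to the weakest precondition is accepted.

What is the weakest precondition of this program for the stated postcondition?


Working backward. After the program, the postcondition 3*pos - 3*v - 5 <= 0 must hold; in canonical form it is 3*pos <= 3*v + 5.
Before m := n + 4: 3*pos <= 3*v + 5
Before w := n - w - 1: 3*pos <= 3*v + 5
Before pos := 2*n + 1: 6*n <= 3*v + 2
Before pos := n - 8: 6*n <= 3*v + 2
Answer: WP = 6*n <= 3*v + 2


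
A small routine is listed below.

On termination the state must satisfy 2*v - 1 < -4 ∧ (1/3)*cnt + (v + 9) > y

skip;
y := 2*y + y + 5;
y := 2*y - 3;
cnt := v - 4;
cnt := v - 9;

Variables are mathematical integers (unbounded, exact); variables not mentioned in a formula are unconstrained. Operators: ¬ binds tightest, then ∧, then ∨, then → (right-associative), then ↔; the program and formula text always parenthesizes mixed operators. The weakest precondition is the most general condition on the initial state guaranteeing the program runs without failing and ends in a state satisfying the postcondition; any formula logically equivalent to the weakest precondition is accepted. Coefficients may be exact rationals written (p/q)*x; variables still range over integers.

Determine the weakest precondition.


Working backward. After the program, the postcondition 2*v - 1 < -4 ∧ (1/3)*cnt + (v + 9) > y must hold; in canonical form it is 2*v < -3 ∧ (1/3)*cnt + v > y - 9.
Before cnt := v - 9: 2*v < -3 ∧ (4/3)*v > y - 6
Before cnt := v - 4: 2*v < -3 ∧ (4/3)*v > y - 6
Before y := 2*y - 3: 2*v < -3 ∧ (4/3)*v > 2*y - 9
Before y := 2*y + y + 5: 2*v < -3 ∧ (4/3)*v > 6*y + 1
Before skip: 2*v < -3 ∧ (4/3)*v > 6*y + 1
Answer: WP = 2*v < -3 ∧ (4/3)*v > 6*y + 1


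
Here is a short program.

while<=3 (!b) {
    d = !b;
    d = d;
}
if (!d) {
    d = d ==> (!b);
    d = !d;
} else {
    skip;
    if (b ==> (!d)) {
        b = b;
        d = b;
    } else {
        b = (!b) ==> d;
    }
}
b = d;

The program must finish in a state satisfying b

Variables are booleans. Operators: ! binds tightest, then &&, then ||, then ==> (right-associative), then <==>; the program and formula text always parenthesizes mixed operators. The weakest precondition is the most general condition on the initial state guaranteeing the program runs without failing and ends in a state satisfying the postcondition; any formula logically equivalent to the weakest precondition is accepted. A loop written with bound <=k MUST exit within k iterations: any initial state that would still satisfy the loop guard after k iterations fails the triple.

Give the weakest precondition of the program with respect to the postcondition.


Working backward. After the program, b must hold.
Before b := d: d
Then branch requires !(d ==> (!b)); else branch requires ((b ==> (!d)) ==> b) && ((!(b ==> (!d))) ==> d).
Before the if: ((!d) ==> (!(d ==> (!b)))) && (d ==> (((b ==> (!d)) ==> b) && ((!(b ==> (!d))) ==> d)))
Before the loop (bound <=3), unroll the exhaustion recursion (WP_0 = exit-now case; WP_j = one more guarded iteration, up to j = 3):
  WP_0: b && ((!d) ==> (!(d ==> (!b)))) && (d ==> (((b ==> (!d)) ==> b) && ((!(b ==> (!d))) ==> d)))
  WP_1: b && (b ==> (((!d) ==> (!(d ==> (!b)))) && (d ==> (((b ==> (!d)) ==> b) && ((!(b ==> (!d))) ==> d)))))
  WP_2: ((!b) ==> (b && (b ==> ((!b) && ((!b) ==> b))))) && (b ==> (((!d) ==> (!(d ==> (!b)))) && (d ==> (((b ==> (!d)) ==> b) && ((!(b ==> (!d))) ==> d)))))
  WP_3: ((!b) ==> (((!b) ==> (b && (b ==> ((!b) && ((!b) ==> b))))) && (b ==> ((!b) && ((!b) ==> b))))) && (b ==> (((!d) ==> (!(d ==> (!b)))) && (d ==> (((b ==> (!d)) ==> b) && ((!(b ==> (!d))) ==> d)))))
So before the loop: ((!b) ==> (((!b) ==> (b && (b ==> ((!b) && ((!b) ==> b))))) && (b ==> ((!b) && ((!b) ==> b))))) && (b ==> (((!d) ==> (!(d ==> (!b)))) && (d ==> (((b ==> (!d)) ==> b) && ((!(b ==> (!d))) ==> d)))))
Answer: WP = ((!b) ==> (((!b) ==> (b && (b ==> ((!b) && ((!b) ==> b))))) && (b ==> ((!b) && ((!b) ==> b))))) && (b ==> (((!d) ==> (!(d ==> (!b)))) && (d ==> (((b ==> (!d)) ==> b) && ((!(b ==> (!d))) ==> d)))))
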